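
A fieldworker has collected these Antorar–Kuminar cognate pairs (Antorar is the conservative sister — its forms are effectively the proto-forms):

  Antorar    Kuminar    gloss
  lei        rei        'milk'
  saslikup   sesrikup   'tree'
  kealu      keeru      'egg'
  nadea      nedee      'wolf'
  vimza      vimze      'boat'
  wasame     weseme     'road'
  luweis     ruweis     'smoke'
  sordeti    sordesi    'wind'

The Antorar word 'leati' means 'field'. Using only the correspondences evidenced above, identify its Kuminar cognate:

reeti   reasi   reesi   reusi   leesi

lei ~ rei — Antorar l corresponds to Kuminar r word-initially before a front vowel.
kealu ~ keeru — Antorar a corresponds to Kuminar e after a vowel, before a consonant other than r, m, n, p, b, f, v.
sordeti ~ sordesi — Antorar t corresponds to Kuminar s between vowels (before a front vowel).
Applying these to Antorar 'leati':
  leati → reati   (l→r word-initially before a front vowel)
  reati → reeti   (a→e after a vowel, before a consonant other than r, m, n, p, b, f, v)
  reeti → reesi   (t→s between vowels (before a front vowel))
So the Kuminar cognate is 'reesi'.

reesi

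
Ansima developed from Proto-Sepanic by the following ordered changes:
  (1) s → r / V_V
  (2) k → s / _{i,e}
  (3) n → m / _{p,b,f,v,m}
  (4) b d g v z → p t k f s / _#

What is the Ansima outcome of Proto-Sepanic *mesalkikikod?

Ansima: *mesalkikikod > meralkikikod > meralsisikod > meralsisikot  (by rhotacism, palatalisation, final devoicing)

meralsisikot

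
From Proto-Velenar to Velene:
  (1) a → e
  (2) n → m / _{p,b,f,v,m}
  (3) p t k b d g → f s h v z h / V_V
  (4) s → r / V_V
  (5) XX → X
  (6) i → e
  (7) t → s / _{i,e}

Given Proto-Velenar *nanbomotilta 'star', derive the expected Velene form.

Velene: *nanbomotilta > nenbomotilte > nembomotilte > nembomosilte > nembomorilte > nembomorelte > nembomorelse  (by vowel merger, nasal place assimilation, intervocalic lenition, rhotacism, vowel merger, palatalisation)

nembomorelse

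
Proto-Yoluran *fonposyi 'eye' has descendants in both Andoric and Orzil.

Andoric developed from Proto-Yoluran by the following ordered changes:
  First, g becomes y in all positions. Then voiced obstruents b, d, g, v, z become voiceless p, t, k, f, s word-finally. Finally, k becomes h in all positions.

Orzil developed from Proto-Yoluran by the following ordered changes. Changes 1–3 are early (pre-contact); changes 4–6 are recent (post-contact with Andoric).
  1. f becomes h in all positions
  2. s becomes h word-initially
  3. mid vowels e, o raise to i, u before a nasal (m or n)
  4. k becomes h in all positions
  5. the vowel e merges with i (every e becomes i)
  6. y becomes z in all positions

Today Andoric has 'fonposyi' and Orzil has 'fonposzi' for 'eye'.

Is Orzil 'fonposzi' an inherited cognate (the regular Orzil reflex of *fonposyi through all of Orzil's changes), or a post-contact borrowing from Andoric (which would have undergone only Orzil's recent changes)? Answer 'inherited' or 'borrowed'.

borrowed

If inherited, *fonposyi would pass through all of Orzil's changes:
Orzil: start from *fonposyi.
  rule 1 (unconditioned shift): fonposyi → honposyi
  rule 2: no change — honposyi
  rule 3 (pre-nasal raising): honposyi → hunposyi
  rule 4: no change — hunposyi
  rule 5: no change — hunposyi
  rule 6 (unconditioned shift): hunposyi → hunposzi
  ⇒ Orzil hunposzi
If borrowed from Andoric 'fonposyi' after the early changes, it would undergo only the recent ones:
  rule 4 (unconditioned shift): no change (fonposyi)
  rule 5 (vowel merger): no change (fonposyi)
  rule 6 (unconditioned shift): fonposyi → fonposzi
  ⇒ as a loan: fonposzi
Orzil 'fonposzi' matches the loan outcome 'fonposzi', not the inherited 'hunposzi' — it skipped the early Orzil changes, so it was borrowed from Andoric.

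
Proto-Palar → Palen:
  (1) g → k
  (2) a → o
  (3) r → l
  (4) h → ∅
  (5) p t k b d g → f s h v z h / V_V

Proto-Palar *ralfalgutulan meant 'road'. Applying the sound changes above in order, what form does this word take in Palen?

Palen: *ralfalgutulan
  ralfalgutulan → ralfalkutulan   [unconditioned shift]
  ralfalkutulan → rolfolkutulon   [vowel merger]
  rolfolkutulon → lolfolkutulon   [unconditioned shift]
  lolfolkutulon (rule 4 does not apply)
  lolfolkutulon → lolfolkusulon   [intervocalic lenition]
  giving Palen lolfolkusulon.

lolfolkusulon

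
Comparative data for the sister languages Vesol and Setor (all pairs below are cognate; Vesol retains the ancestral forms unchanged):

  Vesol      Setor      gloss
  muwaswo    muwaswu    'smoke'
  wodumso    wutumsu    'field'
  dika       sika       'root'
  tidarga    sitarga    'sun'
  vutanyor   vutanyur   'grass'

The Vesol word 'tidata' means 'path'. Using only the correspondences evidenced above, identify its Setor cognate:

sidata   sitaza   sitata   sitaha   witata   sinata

sitata

tidarga ~ sitarga — Vesol t corresponds to Setor s word-initially before a front vowel.
tidarga ~ sitarga — Vesol d corresponds to Setor t between vowels (before a back vowel).
Applying these to Vesol 'tidata':
  tidata → sidata   (t→s word-initially before a front vowel)
  sidata → sitata   (d→t between vowels (before a back vowel))
So the Setor cognate is 'sitata'.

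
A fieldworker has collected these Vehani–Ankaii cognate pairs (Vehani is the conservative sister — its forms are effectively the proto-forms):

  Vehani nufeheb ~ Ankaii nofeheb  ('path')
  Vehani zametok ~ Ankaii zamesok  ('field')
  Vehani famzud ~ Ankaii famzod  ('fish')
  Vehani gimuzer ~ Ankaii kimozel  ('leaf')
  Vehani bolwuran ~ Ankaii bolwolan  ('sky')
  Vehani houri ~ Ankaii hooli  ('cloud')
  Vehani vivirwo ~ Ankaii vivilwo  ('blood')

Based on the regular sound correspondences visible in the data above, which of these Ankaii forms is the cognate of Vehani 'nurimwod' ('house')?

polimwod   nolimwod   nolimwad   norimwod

nolimwod

bolwuran ~ bolwolan — Vehani u corresponds to Ankaii o after a consonant, before r.
houri ~ hooli — Vehani r corresponds to Ankaii l between vowels (before a front vowel).
Applying these to Vehani 'nurimwod':
  nurimwod → norimwod   (u→o after a consonant, before r)
  norimwod → nolimwod   (r→l between vowels (before a front vowel))
So the Ankaii cognate is 'nolimwod'.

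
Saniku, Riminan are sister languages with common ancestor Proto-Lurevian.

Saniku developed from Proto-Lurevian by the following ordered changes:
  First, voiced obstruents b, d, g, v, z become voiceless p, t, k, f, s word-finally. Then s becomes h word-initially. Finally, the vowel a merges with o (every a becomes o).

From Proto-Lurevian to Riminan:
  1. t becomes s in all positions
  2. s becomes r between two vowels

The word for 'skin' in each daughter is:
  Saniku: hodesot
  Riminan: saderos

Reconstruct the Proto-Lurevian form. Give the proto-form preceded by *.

*sadesot

Position 1: Saniku has h, Riminan has s. Taking the neighbouring segments as reconstructed: Saniku h could go back to *s or *h; Riminan s could go back to *t or *s — the one source consistent with every daughter is *s.
Position 5: Saniku has s, Riminan has r. Taking the neighbouring segments as reconstructed: Saniku s can only go back to *s; Riminan r could go back to *t or *s or *r — the one source consistent with every daughter is *s.
Position 2: Saniku has o, Riminan has a. Riminan preserves a here (none of its changes turn any other segment into a), so the proto-segment is *a.
Continuing position by position gives *sadesot; check it forward:
Saniku: start from *sadesot.
  rule 1: no change — sadesot
  rule 2 (debuccalisation): sadesot → hadesot
  rule 3 (vowel merger): hadesot → hodesot
  ⇒ Saniku hodesot
Riminan: start from *sadesot.
  rule 1 (unconditioned shift): sadesot → sadesos
  rule 2 (rhotacism): sadesos → saderos
  ⇒ Riminan saderos
No other proto-form is consistent with every reflex, so the reconstruction is *sadesot.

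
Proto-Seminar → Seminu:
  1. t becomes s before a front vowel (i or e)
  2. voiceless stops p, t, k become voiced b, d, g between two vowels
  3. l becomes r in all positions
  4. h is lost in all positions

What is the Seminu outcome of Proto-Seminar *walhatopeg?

Seminu: *walhatopeg > walhadobeg > warhadobeg > waradobeg  (by intervocalic voicing, unconditioned shift, h-loss)

waradobeg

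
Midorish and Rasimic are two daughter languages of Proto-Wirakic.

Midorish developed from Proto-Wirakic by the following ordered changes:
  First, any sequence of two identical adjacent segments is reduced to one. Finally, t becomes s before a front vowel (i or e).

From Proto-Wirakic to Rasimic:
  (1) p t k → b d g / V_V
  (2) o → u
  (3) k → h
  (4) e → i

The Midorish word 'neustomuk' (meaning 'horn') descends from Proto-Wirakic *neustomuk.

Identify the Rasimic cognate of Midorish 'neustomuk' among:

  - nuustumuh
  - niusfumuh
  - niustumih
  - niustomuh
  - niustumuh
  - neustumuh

Rasimic: *neustomuk
  neustomuk (rule 1 does not apply)
  neustomuk → neustumuk   [vowel merger]
  neustumuk → neustumuh   [unconditioned shift]
  neustumuh → niustumuh   [vowel merger]
  giving Rasimic niustumuh.
Among the options, 'niustumuh' alone shows every Rasimic change applied in order.

niustumuh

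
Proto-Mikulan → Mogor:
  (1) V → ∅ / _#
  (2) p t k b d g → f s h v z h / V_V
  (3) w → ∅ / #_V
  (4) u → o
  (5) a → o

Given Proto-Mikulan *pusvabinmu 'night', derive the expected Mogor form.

posvovinm

Mogor: *pusvabinmu > pusvabinm > pusvavinm > posvavinm > posvovinm  (by apocope, intervocalic lenition, vowel merger, vowel merger)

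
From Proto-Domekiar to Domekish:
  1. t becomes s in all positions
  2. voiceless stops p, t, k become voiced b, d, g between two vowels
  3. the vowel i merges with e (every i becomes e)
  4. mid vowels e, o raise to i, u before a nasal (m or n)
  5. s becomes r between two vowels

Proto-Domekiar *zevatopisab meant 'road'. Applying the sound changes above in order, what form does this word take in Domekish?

zevaroberab

Domekish: *zevatopisab > zevasopisab > zevasobisab > zevasobesab > zevaroberab  (by unconditioned shift, intervocalic voicing, vowel merger, rhotacism)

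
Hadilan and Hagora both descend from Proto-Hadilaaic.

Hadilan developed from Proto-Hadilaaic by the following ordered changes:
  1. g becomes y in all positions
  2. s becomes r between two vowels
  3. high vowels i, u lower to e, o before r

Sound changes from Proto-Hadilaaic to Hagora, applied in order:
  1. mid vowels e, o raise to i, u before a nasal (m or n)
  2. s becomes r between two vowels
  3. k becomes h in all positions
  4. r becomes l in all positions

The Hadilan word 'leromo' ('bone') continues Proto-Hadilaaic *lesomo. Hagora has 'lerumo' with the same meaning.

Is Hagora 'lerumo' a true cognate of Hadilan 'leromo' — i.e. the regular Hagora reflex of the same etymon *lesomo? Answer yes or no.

Derive the expected Hagora reflex of *lesomo:
Hagora: *lesomo
  lesomo → lesumo   [pre-nasal raising]
  lesumo → lerumo   [rhotacism]
  lerumo (rule 3 does not apply)
  lerumo → lelumo   [unconditioned shift]
  giving Hagora lelumo.
The regular Hagora reflex would be 'lelumo', but the attested form is 'lerumo'. The correspondence is irregular, so they are not cognates (the Hagora form has a different source).

no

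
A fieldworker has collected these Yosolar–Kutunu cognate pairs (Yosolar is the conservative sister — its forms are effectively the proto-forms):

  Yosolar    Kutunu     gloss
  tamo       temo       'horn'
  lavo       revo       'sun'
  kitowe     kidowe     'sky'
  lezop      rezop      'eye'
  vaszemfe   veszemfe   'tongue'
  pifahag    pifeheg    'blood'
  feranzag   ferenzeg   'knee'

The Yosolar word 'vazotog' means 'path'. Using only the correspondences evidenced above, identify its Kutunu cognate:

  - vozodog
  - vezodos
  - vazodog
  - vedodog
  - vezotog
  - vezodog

vezodog

vaszemfe ~ veszemfe, pifahag ~ pifeheg — Yosolar a corresponds to Kutunu e after a consonant, before a consonant other than r, m, n, p, b, f, v.
kitowe ~ kidowe — Yosolar t corresponds to Kutunu d between vowels (before a back vowel).
Applying these to Yosolar 'vazotog':
  vazotog → vezotog   (a→e after a consonant, before a consonant other than r, m, n, p, b, f, v)
  vezotog → vezodog   (t→d between vowels (before a back vowel))
So the Kutunu cognate is 'vezodog'.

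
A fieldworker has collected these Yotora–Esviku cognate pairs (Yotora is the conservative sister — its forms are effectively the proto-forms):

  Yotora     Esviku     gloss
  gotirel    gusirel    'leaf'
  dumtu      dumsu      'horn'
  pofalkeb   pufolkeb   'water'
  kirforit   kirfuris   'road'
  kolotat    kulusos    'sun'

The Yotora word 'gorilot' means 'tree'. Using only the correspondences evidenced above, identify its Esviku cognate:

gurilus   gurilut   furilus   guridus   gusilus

gurilus

kirforit ~ kirfuris — Yotora o corresponds to Esviku u after a consonant, before r.
gotirel ~ gusirel, kolotat ~ kulusos — Yotora o corresponds to Esviku u after a consonant, before a consonant other than r, m, n, p, b, f, v.
kirforit ~ kirfuris, kolotat ~ kulusos — Yotora t corresponds to Esviku s word-finally.
Applying these to Yotora 'gorilot':
  gorilot → gurilot   (o→u after a consonant, before r)
  gurilot → gurilut   (o→u after a consonant, before a consonant other than r, m, n, p, b, f, v)
  gurilut → gurilus   (t→s word-finally)
So the Esviku cognate is 'gurilus'.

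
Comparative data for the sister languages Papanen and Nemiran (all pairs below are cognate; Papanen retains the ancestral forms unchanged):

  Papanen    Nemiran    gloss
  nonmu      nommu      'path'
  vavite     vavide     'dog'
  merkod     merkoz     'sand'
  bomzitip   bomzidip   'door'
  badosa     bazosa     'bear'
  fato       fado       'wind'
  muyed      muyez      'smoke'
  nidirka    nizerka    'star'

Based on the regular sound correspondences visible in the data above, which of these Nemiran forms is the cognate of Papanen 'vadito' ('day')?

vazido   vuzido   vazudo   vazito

vazido

nidirka ~ nizerka — Papanen d corresponds to Nemiran z between vowels (before a front vowel).
fato ~ fado — Papanen t corresponds to Nemiran d between vowels (before a back vowel).
Applying these to Papanen 'vadito':
  vadito → vazito   (d→z between vowels (before a front vowel))
  vazito → vazido   (t→d between vowels (before a back vowel))
So the Nemiran cognate is 'vazido'.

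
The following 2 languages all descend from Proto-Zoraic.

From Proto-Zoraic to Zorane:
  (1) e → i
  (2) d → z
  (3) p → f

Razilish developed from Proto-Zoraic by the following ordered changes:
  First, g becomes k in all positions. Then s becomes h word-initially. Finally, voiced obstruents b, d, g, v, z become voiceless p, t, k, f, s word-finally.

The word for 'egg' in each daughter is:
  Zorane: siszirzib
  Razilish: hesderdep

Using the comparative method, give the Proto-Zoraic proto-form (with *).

*sesderdeb

Position 4: Zorane has z, Razilish has d. Razilish preserves d here (none of its changes turn any other segment into d), so the proto-segment is *d.
Position 5: Zorane has i, Razilish has e. Razilish preserves e here (none of its changes turn any other segment into e), so the proto-segment is *e.
Continuing position by position gives *sesderdeb; check it forward:
Zorane: *sesderdeb > sisdirdib > siszirzib  (by vowel merger, unconditioned shift)
Razilish: *sesderdeb
  sesderdeb (rule 1 does not apply)
  sesderdeb → hesderdeb   [debuccalisation]
  hesderdeb → hesderdep   [final devoicing]
  giving Razilish hesderdep.
*sesderdeb is the unique common source.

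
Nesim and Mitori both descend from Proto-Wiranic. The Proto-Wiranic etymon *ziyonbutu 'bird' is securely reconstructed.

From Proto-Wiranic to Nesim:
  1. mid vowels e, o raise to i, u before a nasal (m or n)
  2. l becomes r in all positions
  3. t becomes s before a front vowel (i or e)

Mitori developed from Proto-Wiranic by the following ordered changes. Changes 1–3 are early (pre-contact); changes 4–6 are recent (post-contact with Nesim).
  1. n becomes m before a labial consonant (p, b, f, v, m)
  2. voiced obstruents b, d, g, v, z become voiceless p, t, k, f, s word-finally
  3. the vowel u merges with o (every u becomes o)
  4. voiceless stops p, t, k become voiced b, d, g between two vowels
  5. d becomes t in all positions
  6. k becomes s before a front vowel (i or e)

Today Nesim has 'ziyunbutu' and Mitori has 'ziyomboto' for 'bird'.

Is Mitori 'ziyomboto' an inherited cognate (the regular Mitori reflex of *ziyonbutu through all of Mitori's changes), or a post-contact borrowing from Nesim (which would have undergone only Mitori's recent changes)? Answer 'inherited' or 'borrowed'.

inherited

If inherited, *ziyonbutu would pass through all of Mitori's changes:
Mitori: *ziyonbutu
  ziyonbutu → ziyombutu   [nasal place assimilation]
  ziyombutu (rule 2 does not apply)
  ziyombutu → ziyomboto   [vowel merger]
  ziyomboto → ziyombodo   [intervocalic voicing]
  ziyombodo → ziyomboto   [unconditioned shift]
  ziyomboto (rule 6 does not apply)
  giving Mitori ziyomboto.
If borrowed from Nesim 'ziyunbutu' after the early changes, it would undergo only the recent ones:
  rule 4 (intervocalic voicing): ziyunbutu → ziyunbudu
  rule 5 (unconditioned shift): ziyunbudu → ziyunbutu
  rule 6 (palatalisation): no change (ziyunbutu)
  ⇒ as a loan: ziyunbutu
Mitori 'ziyomboto' matches the inherited outcome exactly, so it is an inherited cognate, not a loan.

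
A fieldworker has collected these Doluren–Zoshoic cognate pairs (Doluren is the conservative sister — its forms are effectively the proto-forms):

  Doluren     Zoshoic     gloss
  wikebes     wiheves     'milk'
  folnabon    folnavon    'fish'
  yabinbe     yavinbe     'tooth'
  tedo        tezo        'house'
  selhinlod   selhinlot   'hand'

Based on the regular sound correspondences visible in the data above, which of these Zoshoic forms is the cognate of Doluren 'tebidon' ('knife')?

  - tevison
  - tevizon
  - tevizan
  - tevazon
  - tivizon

yabinbe ~ yavinbe — Doluren b corresponds to Zoshoic v between vowels (before a front vowel).
tedo ~ tezo — Doluren d corresponds to Zoshoic z between vowels (before a back vowel).
Applying these to Doluren 'tebidon':
  tebidon → tevidon   (b→v between vowels (before a front vowel))
  tevidon → tevizon   (d→z between vowels (before a back vowel))
So the Zoshoic cognate is 'tevizon'.

tevizon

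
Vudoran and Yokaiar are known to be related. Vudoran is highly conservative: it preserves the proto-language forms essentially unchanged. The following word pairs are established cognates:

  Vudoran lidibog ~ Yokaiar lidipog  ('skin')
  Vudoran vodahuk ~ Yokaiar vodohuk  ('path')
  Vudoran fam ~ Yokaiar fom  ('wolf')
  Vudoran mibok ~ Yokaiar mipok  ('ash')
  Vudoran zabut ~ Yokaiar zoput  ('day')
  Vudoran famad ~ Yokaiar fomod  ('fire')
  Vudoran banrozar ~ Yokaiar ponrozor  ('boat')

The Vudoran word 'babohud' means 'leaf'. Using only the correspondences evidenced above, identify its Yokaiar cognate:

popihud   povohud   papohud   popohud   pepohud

popohud

banrozar ~ ponrozor — Vudoran b corresponds to Yokaiar p word-initially before a back vowel.
zabut ~ zoput — Vudoran a corresponds to Yokaiar o after a consonant, before a labial obstruent.
lidibog ~ lidipog, mibok ~ mipok — Vudoran b corresponds to Yokaiar p between vowels (before a back vowel).
Applying these to Vudoran 'babohud':
  babohud → pabohud   (b→p word-initially before a back vowel)
  pabohud → pobohud   (a→o after a consonant, before a labial obstruent)
  pobohud → popohud   (b→p between vowels (before a back vowel))
So the Yokaiar cognate is 'popohud'.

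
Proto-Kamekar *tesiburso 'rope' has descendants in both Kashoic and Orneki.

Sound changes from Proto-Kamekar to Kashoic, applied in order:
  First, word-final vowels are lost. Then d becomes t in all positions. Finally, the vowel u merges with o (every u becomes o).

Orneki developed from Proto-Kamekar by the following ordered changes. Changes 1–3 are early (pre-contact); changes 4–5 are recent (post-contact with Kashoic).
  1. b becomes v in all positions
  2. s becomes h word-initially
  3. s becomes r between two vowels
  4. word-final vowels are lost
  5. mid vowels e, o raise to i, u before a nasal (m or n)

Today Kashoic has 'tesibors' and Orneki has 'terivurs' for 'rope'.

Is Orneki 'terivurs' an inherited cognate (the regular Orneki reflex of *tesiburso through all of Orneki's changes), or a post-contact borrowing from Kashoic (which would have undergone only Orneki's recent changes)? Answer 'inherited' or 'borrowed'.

If inherited, *tesiburso would pass through all of Orneki's changes:
Orneki: *tesiburso
  tesiburso → tesivurso   [unconditioned shift]
  tesivurso (rule 2 does not apply)
  tesivurso → terivurso   [rhotacism]
  terivurso → terivurs   [apocope]
  terivurs (rule 5 does not apply)
  giving Orneki terivurs.
If borrowed from Kashoic 'tesibors' after the early changes, it would undergo only the recent ones:
  rule 4 (apocope): no change (tesibors)
  rule 5 (pre-nasal raising): no change (tesibors)
  ⇒ as a loan: tesibors
Orneki 'terivurs' matches the inherited outcome exactly, so it is an inherited cognate, not a loan.

inherited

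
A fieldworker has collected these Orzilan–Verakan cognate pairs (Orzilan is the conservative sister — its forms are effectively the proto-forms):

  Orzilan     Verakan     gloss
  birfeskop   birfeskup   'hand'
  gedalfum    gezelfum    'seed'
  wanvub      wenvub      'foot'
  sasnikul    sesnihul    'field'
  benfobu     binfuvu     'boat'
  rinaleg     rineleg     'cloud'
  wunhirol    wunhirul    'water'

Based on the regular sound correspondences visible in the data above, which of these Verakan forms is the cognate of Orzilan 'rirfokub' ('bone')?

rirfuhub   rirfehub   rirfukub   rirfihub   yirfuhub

wunhirol ~ wunhirul — Orzilan o corresponds to Verakan u after a consonant, before a consonant other than r, m, n, p, b, f, v.
sasnikul ~ sesnihul — Orzilan k corresponds to Verakan h between vowels (before a back vowel).
Applying these to Orzilan 'rirfokub':
  rirfokub → rirfukub   (o→u after a consonant, before a consonant other than r, m, n, p, b, f, v)
  rirfukub → rirfuhub   (k→h between vowels (before a back vowel))
So the Verakan cognate is 'rirfuhub'.

rirfuhub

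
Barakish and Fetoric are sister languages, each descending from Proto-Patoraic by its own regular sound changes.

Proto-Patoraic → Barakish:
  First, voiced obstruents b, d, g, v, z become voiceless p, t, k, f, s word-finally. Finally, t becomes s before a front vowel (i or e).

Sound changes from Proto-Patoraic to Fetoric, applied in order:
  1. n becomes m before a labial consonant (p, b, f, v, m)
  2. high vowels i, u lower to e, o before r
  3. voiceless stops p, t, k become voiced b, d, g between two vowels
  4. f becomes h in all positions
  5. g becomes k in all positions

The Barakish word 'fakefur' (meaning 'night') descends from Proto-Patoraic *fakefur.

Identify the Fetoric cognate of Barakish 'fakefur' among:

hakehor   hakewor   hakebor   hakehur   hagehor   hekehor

hakehor

Fetoric: *fakefur
  fakefur (rule 1 does not apply)
  fakefur → fakefor   [pre-rhotic lowering]
  fakefor → fagefor   [intervocalic voicing]
  fagefor → hagehor   [unconditioned shift]
  hagehor → hakehor   [unconditioned shift]
  giving Fetoric hakehor.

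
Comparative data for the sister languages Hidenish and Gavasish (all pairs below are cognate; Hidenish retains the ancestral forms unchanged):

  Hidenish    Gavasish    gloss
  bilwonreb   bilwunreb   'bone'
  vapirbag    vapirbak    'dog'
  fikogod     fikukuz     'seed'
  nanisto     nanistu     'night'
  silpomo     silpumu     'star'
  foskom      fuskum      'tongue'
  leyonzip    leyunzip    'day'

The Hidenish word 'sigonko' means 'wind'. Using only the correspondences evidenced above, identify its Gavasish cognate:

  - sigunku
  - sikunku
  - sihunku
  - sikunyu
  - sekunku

fikogod ~ fikukuz — Hidenish g corresponds to Gavasish k between vowels (before a back vowel).
bilwonreb ~ bilwunreb, leyonzip ~ leyunzip — Hidenish o corresponds to Gavasish u after a consonant, before a nasal.
nanisto ~ nanistu, silpomo ~ silpumu — Hidenish o corresponds to Gavasish u word-finally.
Applying these to Hidenish 'sigonko':
  sigonko → sikonko   (g→k between vowels (before a back vowel))
  sikonko → sikunko   (o→u after a consonant, before a nasal)
  sikunko → sikunku   (o→u word-finally)
So the Gavasish cognate is 'sikunku'.

sikunku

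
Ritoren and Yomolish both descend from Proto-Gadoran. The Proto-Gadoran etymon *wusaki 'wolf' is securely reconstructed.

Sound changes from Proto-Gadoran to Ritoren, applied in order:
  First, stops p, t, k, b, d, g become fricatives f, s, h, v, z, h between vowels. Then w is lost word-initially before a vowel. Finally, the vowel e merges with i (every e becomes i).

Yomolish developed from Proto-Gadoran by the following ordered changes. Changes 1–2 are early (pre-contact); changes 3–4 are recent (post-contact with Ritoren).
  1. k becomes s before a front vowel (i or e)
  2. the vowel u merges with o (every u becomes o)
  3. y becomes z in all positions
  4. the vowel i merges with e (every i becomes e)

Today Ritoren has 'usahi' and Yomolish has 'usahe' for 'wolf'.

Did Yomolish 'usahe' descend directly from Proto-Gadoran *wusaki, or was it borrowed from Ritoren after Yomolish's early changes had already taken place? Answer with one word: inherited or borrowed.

If inherited, *wusaki would pass through all of Yomolish's changes:
Yomolish: *wusaki
  wusaki → wusasi   [palatalisation]
  wusasi → wosasi   [vowel merger]
  wosasi (rule 3 does not apply)
  wosasi → wosase   [vowel merger]
  giving Yomolish wosase.
If borrowed from Ritoren 'usahi' after the early changes, it would undergo only the recent ones:
  rule 3 (unconditioned shift): no change (usahi)
  rule 4 (vowel merger): usahi → usahe
  ⇒ as a loan: usahe
Yomolish 'usahe' matches the loan outcome 'usahe', not the inherited 'wosase' — it skipped the early Yomolish changes, so it was borrowed from Ritoren.

borrowed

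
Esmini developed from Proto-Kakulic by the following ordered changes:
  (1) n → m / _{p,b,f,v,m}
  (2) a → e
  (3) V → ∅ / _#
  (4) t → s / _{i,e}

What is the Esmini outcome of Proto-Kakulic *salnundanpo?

Esmini: start from *salnundanpo.
  rule 1 (nasal place assimilation): salnundanpo → salnundampo
  rule 2 (vowel merger): salnundampo → selnundempo
  rule 3 (apocope): selnundempo → selnundemp
  rule 4: no change — selnundemp
  ⇒ Esmini selnundemp

selnundemp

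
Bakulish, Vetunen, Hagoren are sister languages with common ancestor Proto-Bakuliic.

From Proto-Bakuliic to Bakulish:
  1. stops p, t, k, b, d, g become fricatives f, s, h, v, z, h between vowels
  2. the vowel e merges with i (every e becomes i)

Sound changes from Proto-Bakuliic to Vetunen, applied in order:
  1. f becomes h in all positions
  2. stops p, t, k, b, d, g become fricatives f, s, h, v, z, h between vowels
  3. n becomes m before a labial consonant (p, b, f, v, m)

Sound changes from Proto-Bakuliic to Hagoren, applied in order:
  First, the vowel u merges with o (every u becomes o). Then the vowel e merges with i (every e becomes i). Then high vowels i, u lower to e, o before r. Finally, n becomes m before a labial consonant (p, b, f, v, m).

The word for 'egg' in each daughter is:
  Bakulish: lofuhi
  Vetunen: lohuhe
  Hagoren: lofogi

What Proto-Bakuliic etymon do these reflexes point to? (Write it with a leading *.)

*lofuge

Position 4: Bakulish has u, Vetunen has u, Hagoren has o. Bakulish preserves u here (none of its changes turn any other segment into u), so the proto-segment is *u.
Position 5: Bakulish has h, Vetunen has h, Hagoren has g. Hagoren preserves g here (none of its changes turn any other segment into g), so the proto-segment is *g.
Verify the candidate proto-form against each daughter:
Bakulish: start from *lofuge.
  rule 1 (intervocalic lenition): lofuge → lofuhe
  rule 2 (vowel merger): lofuhe → lofuhi
  ⇒ Bakulish lofuhi
Vetunen: *lofuge
  lofuge → lohuge   [unconditioned shift]
  lohuge → lohuhe   [intervocalic lenition]
  lohuhe (rule 3 does not apply)
  giving Vetunen lohuhe.
Hagoren: *lofuge
  lofuge → lofoge   [vowel merger]
  lofoge → lofogi   [vowel merger]
  lofogi (rule 3 does not apply)
  lofogi (rule 4 does not apply)
  giving Hagoren lofogi.
No other proto-form is consistent with every reflex, so the reconstruction is *lofuge.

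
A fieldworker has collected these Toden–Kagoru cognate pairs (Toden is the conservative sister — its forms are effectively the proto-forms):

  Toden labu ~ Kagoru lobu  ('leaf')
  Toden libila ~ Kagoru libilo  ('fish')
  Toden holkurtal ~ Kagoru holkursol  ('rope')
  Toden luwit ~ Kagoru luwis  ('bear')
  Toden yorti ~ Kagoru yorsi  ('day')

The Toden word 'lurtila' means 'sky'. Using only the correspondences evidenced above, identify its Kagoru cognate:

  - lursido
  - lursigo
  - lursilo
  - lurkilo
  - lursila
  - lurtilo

yorti ~ yorsi — Toden t corresponds to Kagoru s after a consonant, before a front vowel.
libila ~ libilo — Toden a corresponds to Kagoru o word-finally.
Applying these to Toden 'lurtila':
  lurtila → lursila   (t→s after a consonant, before a front vowel)
  lursila → lursilo   (a→o word-finally)
So the Kagoru cognate is 'lursilo'.

lursilo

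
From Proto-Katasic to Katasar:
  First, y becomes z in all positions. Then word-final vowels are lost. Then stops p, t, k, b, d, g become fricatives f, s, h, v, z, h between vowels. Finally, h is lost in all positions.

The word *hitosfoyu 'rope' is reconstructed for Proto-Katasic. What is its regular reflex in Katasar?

Katasar: start from *hitosfoyu.
  rule 1 (unconditioned shift): hitosfoyu → hitosfozu
  rule 2 (apocope): hitosfozu → hitosfoz
  rule 3 (intervocalic lenition): hitosfoz → hisosfoz
  rule 4 (h-loss): hisosfoz → isosfoz
  ⇒ Katasar isosfoz

isosfoz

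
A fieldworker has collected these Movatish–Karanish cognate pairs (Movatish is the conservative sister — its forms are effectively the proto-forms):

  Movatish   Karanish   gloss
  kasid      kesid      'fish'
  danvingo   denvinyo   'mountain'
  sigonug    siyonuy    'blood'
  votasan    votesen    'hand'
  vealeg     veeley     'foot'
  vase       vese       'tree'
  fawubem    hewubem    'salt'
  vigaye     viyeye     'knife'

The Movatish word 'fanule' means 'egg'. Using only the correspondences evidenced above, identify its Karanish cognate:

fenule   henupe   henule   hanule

fawubem ~ hewubem — Movatish f corresponds to Karanish h word-initially before a back vowel.
danvingo ~ denvinyo, votasan ~ votesen — Movatish a corresponds to Karanish e after a consonant, before a nasal.
Applying these to Movatish 'fanule':
  fanule → hanule   (f→h word-initially before a back vowel)
  hanule → henule   (a→e after a consonant, before a nasal)
So the Karanish cognate is 'henule'.

henule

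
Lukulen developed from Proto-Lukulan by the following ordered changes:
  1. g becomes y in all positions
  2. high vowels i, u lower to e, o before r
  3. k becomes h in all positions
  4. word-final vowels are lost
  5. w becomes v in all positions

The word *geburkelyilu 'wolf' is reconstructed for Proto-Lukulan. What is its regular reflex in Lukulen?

yeborhelyil

Lukulen: *geburkelyilu
  geburkelyilu → yeburkelyilu   [unconditioned shift]
  yeburkelyilu → yeborkelyilu   [pre-rhotic lowering]
  yeborkelyilu → yeborhelyilu   [unconditioned shift]
  yeborhelyilu → yeborhelyil   [apocope]
  yeborhelyil (rule 5 does not apply)
  giving Lukulen yeborhelyil.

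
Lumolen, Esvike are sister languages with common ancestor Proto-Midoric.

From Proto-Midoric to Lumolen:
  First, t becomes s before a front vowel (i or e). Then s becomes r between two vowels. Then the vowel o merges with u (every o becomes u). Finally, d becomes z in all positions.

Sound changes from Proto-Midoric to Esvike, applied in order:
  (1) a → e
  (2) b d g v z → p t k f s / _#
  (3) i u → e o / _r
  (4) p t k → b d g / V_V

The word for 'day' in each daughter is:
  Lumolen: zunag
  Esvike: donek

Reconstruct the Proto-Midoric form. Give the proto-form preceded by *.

*donag

Position 1: Lumolen has z, Esvike has d. Taking the neighbouring segments as reconstructed: Lumolen z could go back to *d or *z; Esvike d can only go back to *d — the one source consistent with every daughter is *d.
Position 5: Lumolen has g, Esvike has k. Lumolen preserves g here (none of its changes turn any other segment into g), so the proto-segment is *g.
Position 4: Lumolen has a, Esvike has e. Lumolen preserves a here (none of its changes turn any other segment into a), so the proto-segment is *a.
Continuing position by position gives *donag; check it forward:
Lumolen: *donag > dunag > zunag  (by vowel merger, unconditioned shift)
Esvike: *donag
  donag → doneg   [vowel merger]
  doneg → donek   [final devoicing]
  donek (rule 3 does not apply)
  donek (rule 4 does not apply)
  giving Esvike donek.
No other proto-form is consistent with every reflex, so the reconstruction is *donag.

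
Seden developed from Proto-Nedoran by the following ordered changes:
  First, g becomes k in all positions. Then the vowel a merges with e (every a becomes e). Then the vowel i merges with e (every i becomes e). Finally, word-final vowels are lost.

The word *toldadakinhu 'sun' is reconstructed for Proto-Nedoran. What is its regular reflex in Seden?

Seden: *toldadakinhu
  toldadakinhu (rule 1 does not apply)
  toldadakinhu → toldedekinhu   [vowel merger]
  toldedekinhu → toldedekenhu   [vowel merger]
  toldedekenhu → toldedekenh   [apocope]
  giving Seden toldedekenh.

toldedekenh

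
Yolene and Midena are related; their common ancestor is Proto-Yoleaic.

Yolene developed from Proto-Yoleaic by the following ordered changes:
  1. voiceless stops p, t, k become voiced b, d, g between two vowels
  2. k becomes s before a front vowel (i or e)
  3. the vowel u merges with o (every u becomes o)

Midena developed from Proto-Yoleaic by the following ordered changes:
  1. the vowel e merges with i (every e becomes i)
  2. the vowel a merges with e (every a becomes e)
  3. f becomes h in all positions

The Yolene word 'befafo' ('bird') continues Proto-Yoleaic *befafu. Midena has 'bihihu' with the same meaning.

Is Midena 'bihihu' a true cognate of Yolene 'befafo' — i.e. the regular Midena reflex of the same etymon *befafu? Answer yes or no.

no

Derive the expected Midena reflex of *befafu:
Midena: *befafu > bifafu > bifefu > bihehu  (by vowel merger, vowel merger, unconditioned shift)
The regular Midena reflex would be 'bihehu', but the attested form is 'bihihu'. The correspondence is irregular, so they are not cognates (the Midena form has a different source).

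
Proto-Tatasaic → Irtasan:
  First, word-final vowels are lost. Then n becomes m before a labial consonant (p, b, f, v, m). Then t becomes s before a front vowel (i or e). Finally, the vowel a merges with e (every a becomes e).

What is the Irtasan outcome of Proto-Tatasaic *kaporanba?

Irtasan: *kaporanba
  kaporanba → kaporanb   [apocope]
  kaporanb → kaporamb   [nasal place assimilation]
  kaporamb (rule 3 does not apply)
  kaporamb → keporemb   [vowel merger]
  giving Irtasan keporemb.

keporemb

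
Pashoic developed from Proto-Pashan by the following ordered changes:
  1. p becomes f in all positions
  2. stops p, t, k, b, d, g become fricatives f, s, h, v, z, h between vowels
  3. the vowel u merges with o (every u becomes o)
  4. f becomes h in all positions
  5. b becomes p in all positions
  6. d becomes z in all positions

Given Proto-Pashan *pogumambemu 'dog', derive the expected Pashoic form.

hohomampemo

Pashoic: *pogumambemu
  pogumambemu → fogumambemu   [unconditioned shift]
  fogumambemu → fohumambemu   [intervocalic lenition]
  fohumambemu → fohomambemo   [vowel merger]
  fohomambemo → hohomambemo   [unconditioned shift]
  hohomambemo → hohomampemo   [unconditioned shift]
  hohomampemo (rule 6 does not apply)
  giving Pashoic hohomampemo.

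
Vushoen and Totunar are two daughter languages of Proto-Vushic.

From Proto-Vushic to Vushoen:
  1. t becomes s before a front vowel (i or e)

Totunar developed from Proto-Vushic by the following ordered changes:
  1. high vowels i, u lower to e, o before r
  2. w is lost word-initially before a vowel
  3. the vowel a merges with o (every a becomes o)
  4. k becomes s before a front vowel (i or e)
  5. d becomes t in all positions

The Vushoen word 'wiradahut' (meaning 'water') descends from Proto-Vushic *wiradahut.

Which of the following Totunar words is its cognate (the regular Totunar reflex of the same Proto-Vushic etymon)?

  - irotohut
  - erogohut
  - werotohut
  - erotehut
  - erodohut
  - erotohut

Totunar: *wiradahut > weradahut > eradahut > erodohut > erotohut  (by pre-rhotic lowering, glide loss, vowel merger, unconditioned shift)
Among the options, 'erotohut' alone shows every Totunar change applied in order.

erotohut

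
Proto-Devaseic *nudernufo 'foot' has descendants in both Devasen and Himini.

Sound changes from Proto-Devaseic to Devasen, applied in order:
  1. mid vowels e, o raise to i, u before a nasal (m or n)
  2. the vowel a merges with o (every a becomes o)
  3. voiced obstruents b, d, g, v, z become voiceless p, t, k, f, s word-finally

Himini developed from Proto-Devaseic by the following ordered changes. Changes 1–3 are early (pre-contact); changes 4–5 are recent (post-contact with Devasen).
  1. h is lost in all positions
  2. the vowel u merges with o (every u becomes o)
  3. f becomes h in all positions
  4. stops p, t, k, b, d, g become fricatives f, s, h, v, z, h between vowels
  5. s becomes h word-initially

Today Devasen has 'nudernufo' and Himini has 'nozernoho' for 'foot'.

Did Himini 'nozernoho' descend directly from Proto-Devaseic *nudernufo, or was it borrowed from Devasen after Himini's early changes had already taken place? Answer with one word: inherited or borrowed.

If inherited, *nudernufo would pass through all of Himini's changes:
Himini: *nudernufo
  nudernufo (rule 1 does not apply)
  nudernufo → nodernofo   [vowel merger]
  nodernofo → nodernoho   [unconditioned shift]
  nodernoho → nozernoho   [intervocalic lenition]
  nozernoho (rule 5 does not apply)
  giving Himini nozernoho.
If borrowed from Devasen 'nudernufo' after the early changes, it would undergo only the recent ones:
  rule 4 (intervocalic lenition): nudernufo → nuzernufo
  rule 5 (debuccalisation): no change (nuzernufo)
  ⇒ as a loan: nuzernufo
Himini 'nozernoho' matches the inherited outcome exactly, so it is an inherited cognate, not a loan.

inherited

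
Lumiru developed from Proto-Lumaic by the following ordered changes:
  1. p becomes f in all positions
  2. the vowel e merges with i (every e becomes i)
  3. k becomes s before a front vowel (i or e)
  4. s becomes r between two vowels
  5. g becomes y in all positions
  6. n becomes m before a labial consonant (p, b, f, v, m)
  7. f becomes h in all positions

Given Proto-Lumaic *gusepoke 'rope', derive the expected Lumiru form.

Lumiru: *gusepoke > gusefoke > gusifoki > gusifosi > gurifori > yurifori > yurihori  (by unconditioned shift, vowel merger, palatalisation, rhotacism, unconditioned shift, unconditioned shift)

yurihori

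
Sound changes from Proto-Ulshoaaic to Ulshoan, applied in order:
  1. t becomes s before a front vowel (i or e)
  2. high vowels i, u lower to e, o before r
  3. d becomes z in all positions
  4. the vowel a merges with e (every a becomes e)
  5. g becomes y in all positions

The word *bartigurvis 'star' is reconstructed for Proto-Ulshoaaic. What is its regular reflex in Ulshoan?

bersiyorvis

Ulshoan: start from *bartigurvis.
  rule 1 (palatalisation): bartigurvis → barsigurvis
  rule 2 (pre-rhotic lowering): barsigurvis → barsigorvis
  rule 3: no change — barsigorvis
  rule 4 (vowel merger): barsigorvis → bersigorvis
  rule 5 (unconditioned shift): bersigorvis → bersiyorvis
  ⇒ Ulshoan bersiyorvis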